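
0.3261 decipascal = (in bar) 3.261e-07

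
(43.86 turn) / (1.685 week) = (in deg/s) 0.01549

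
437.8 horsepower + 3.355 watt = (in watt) 3.265e+05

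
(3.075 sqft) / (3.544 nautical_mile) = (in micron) 43.53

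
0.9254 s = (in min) 0.01542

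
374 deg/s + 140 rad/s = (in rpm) 1399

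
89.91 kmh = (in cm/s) 2498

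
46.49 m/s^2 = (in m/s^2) 46.49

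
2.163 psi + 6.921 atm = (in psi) 103.9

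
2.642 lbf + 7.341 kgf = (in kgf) 8.539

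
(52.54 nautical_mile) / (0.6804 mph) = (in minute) 5332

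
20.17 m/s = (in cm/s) 2017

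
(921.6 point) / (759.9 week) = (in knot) 1.375e-09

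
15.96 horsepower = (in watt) 1.19e+04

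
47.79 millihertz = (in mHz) 47.79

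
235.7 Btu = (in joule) 2.487e+05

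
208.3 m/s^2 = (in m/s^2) 208.3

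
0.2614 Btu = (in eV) 1.721e+21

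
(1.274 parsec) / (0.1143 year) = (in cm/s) 1.091e+12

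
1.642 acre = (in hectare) 0.6645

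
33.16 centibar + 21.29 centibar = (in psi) 7.897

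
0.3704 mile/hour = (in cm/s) 16.56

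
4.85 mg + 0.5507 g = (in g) 0.5555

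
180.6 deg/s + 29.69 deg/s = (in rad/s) 3.67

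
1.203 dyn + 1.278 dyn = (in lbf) 5.578e-06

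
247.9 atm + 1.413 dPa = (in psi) 3643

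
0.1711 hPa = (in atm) 0.0001689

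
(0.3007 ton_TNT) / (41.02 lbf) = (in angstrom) 6.895e+16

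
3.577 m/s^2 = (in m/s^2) 3.577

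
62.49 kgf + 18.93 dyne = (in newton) 612.8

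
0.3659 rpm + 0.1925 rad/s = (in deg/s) 13.22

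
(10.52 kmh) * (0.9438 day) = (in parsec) 7.722e-12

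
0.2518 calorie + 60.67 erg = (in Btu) 0.0009986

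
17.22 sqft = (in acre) 0.0003953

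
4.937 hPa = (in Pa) 493.7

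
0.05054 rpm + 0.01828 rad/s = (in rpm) 0.2251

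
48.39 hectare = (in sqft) 5.209e+06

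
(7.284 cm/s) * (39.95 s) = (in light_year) 3.076e-16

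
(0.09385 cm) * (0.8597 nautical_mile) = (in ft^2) 16.08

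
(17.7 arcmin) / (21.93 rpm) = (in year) 7.109e-11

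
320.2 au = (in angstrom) 4.79e+23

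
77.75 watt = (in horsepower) 0.1043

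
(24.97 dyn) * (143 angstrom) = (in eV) 2.229e+07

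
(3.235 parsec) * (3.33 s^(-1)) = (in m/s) 3.324e+17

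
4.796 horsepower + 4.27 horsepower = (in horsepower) 9.066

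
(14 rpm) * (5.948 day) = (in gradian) 4.796e+07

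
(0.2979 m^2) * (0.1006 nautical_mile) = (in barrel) 349.1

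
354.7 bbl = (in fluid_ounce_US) 1.907e+06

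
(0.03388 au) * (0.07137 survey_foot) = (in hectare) 1.103e+04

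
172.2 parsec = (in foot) 1.743e+19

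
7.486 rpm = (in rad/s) 0.7839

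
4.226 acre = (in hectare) 1.71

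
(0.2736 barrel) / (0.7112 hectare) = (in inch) 0.0002408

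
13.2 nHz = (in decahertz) 1.32e-09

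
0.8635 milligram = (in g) 0.0008635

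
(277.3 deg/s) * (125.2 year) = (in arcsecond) 3.942e+15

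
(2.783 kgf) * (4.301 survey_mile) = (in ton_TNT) 4.515e-05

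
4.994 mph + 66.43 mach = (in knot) 4.397e+04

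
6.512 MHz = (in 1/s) 6.512e+06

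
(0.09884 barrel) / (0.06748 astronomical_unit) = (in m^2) 1.557e-12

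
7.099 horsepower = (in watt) 5294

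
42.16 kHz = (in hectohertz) 421.6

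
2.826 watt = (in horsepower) 0.00379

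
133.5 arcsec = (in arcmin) 2.225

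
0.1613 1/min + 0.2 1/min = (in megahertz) 6.022e-09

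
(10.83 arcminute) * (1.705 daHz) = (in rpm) 0.5129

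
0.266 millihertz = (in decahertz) 2.66e-05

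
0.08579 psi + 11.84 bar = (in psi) 171.8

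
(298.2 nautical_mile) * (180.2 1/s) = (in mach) 2.923e+05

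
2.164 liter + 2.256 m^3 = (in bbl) 14.2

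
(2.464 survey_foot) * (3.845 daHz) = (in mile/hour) 64.6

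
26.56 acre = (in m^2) 1.075e+05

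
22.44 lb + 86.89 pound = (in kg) 49.59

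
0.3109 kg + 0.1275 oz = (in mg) 3.145e+05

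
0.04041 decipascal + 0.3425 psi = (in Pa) 2361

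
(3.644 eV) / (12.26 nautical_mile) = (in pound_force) 5.781e-24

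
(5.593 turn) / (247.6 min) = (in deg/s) 0.1355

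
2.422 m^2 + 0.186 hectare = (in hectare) 0.1862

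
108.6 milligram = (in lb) 0.0002394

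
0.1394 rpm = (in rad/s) 0.0146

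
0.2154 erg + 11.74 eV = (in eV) 1.344e+11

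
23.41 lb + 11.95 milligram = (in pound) 23.41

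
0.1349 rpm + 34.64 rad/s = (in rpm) 330.9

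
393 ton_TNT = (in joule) 1.644e+12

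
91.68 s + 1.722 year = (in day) 628.5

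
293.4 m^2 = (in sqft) 3158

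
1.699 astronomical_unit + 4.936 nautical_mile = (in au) 1.699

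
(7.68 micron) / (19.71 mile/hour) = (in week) 1.441e-12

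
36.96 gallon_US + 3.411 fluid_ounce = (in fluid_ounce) 4734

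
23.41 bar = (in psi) 339.5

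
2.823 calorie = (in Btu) 0.0112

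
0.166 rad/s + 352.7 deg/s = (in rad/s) 6.322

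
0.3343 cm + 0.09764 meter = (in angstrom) 1.01e+09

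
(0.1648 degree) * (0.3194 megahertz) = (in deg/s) 5.264e+04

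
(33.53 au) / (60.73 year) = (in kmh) 9429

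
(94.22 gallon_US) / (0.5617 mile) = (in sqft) 0.004247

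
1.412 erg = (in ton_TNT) 3.375e-17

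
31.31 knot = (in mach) 0.0473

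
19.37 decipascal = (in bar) 1.937e-05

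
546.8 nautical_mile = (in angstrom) 1.013e+16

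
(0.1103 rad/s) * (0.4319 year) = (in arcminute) 5.165e+09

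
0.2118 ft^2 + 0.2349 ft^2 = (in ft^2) 0.4467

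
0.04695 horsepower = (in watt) 35.01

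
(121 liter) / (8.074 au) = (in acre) 2.475e-17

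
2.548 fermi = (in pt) 7.223e-12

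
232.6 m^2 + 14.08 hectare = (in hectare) 14.1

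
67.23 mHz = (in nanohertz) 6.723e+07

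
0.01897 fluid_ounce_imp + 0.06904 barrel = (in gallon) 2.9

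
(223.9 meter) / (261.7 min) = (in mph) 0.0319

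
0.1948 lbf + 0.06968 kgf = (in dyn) 1.55e+05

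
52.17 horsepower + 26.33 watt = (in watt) 3.893e+04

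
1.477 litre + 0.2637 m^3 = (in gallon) 70.05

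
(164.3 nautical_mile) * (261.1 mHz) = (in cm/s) 7.945e+06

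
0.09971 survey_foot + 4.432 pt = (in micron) 3.196e+04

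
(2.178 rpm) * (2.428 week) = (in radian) 3.349e+05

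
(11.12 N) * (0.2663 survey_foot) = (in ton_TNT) 2.157e-10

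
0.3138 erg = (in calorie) 7.5e-09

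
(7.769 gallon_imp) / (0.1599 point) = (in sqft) 6739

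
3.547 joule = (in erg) 3.547e+07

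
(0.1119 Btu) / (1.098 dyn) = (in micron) 1.075e+13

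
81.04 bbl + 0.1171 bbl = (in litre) 1.29e+04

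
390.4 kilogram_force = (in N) 3829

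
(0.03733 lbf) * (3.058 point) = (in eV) 1.118e+15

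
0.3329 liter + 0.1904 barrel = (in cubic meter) 0.0306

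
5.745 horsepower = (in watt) 4284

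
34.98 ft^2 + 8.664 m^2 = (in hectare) 0.001191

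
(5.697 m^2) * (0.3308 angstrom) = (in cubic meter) 1.885e-10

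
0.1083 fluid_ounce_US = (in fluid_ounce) 0.1083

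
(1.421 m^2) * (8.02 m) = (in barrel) 71.68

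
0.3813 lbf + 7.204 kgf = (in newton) 72.34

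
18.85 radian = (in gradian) 1200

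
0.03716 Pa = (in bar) 3.716e-07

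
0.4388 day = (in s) 3.791e+04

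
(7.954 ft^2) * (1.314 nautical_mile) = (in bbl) 1.131e+04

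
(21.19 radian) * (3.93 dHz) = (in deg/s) 477.1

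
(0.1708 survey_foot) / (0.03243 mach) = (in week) 7.795e-09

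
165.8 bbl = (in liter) 2.636e+04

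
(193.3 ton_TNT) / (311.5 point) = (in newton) 7.36e+12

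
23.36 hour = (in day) 0.9733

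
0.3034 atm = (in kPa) 30.74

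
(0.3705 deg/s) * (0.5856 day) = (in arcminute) 1.125e+06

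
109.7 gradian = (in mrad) 1723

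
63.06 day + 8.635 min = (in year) 0.1728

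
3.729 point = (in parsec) 4.263e-20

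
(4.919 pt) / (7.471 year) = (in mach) 2.163e-14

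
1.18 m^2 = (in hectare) 0.000118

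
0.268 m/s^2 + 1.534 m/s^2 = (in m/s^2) 1.802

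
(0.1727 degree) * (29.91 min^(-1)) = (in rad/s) 0.001503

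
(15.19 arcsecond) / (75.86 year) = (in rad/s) 3.078e-14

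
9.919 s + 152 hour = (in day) 6.333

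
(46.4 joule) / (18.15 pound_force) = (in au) 3.842e-12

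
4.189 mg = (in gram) 0.004189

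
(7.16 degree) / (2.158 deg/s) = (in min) 0.0553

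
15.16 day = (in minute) 2.183e+04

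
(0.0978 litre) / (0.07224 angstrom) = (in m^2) 1.354e+07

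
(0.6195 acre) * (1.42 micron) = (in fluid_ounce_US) 120.4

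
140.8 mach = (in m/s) 4.794e+04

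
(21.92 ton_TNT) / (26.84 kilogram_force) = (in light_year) 3.683e-08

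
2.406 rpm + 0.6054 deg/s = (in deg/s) 15.04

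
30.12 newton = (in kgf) 3.071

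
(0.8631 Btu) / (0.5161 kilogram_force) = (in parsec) 5.831e-15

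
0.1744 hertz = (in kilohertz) 0.0001744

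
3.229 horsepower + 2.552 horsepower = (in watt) 4311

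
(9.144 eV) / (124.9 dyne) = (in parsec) 3.801e-32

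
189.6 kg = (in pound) 418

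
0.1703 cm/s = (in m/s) 0.001703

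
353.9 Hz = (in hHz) 3.539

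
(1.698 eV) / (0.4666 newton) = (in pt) 1.653e-15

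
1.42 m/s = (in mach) 0.00417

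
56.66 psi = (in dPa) 3.907e+06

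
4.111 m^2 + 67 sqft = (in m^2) 10.34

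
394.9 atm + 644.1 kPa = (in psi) 5897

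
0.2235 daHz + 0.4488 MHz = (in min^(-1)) 2.693e+07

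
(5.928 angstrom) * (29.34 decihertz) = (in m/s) 1.739e-09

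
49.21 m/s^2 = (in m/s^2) 49.21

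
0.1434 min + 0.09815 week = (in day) 0.6871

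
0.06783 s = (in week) 1.122e-07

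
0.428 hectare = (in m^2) 4280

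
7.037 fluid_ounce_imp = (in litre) 0.1999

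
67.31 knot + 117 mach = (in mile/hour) 8.919e+04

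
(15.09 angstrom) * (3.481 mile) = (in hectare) 8.454e-10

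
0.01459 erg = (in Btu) 1.383e-12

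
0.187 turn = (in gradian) 74.8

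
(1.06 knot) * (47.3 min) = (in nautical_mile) 0.8356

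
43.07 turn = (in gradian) 1.723e+04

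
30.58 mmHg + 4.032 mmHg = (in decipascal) 4.615e+04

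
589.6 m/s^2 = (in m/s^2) 589.6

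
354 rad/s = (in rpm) 3380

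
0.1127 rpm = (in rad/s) 0.0118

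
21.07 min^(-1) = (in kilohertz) 0.0003512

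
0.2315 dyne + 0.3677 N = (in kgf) 0.0375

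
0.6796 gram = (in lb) 0.001498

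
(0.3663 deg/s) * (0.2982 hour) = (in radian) 6.863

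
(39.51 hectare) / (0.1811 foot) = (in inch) 2.818e+08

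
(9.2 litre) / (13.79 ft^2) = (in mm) 7.181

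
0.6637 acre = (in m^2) 2686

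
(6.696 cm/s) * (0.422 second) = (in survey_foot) 0.09271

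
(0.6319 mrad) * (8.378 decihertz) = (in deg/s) 0.03033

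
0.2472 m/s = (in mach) 0.000726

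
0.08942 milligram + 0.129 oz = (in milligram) 3657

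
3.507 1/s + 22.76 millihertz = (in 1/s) 3.53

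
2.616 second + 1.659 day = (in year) 0.004545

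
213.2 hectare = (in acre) 526.8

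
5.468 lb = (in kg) 2.48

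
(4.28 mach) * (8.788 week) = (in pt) 2.196e+13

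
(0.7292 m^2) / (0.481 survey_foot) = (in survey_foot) 16.32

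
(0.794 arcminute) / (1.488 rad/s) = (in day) 1.797e-09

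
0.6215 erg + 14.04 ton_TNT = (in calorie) 1.404e+10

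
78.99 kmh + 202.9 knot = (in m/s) 126.3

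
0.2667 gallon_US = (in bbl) 0.00635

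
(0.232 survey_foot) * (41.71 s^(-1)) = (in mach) 0.008662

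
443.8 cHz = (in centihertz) 443.8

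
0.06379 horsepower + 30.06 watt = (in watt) 77.63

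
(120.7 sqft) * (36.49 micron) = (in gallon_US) 0.1081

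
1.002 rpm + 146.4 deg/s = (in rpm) 25.4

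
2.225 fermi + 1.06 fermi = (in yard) 3.593e-15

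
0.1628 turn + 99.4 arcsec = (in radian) 1.023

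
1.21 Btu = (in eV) 7.968e+21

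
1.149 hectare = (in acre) 2.839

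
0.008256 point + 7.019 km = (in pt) 1.99e+07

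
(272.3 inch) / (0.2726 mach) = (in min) 0.001242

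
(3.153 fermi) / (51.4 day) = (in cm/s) 7.1e-20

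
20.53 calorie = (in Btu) 0.08142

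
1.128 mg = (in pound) 2.487e-06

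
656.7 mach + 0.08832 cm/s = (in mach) 656.7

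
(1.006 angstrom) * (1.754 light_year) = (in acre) 412.5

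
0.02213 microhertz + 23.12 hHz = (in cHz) 2.312e+05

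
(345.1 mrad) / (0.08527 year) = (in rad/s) 1.283e-07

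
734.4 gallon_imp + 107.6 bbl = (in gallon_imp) 4497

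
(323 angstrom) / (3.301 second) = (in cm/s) 9.785e-07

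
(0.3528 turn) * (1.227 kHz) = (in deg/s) 1.558e+05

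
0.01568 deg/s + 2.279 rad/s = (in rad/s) 2.279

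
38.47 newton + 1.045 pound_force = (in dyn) 4.312e+06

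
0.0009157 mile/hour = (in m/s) 0.0004094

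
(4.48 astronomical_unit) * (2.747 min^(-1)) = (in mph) 6.864e+10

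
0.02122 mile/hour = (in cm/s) 0.9486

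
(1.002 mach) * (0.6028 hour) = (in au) 4.949e-06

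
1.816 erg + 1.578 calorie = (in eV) 4.121e+19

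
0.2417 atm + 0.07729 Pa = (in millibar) 244.9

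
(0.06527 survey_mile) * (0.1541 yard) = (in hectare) 0.00148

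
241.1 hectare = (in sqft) 2.595e+07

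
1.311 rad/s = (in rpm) 12.52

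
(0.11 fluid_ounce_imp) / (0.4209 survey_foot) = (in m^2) 2.436e-05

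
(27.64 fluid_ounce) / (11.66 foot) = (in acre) 5.683e-08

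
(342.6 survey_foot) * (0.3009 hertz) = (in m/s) 31.42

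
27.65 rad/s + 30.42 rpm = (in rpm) 294.5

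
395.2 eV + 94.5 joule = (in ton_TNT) 2.259e-08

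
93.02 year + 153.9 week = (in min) 5.044e+07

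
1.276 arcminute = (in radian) 0.0003712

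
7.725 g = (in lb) 0.01703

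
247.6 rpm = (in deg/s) 1486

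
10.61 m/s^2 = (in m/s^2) 10.61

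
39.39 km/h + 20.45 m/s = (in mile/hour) 70.22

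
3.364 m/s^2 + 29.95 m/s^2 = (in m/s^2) 33.31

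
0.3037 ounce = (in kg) 0.00861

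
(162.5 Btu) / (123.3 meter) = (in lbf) 312.6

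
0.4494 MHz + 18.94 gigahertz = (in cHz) 1.894e+12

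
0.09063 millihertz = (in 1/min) 0.005438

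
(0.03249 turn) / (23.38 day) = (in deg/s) 5.79e-06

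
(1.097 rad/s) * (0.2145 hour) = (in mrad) 8.471e+05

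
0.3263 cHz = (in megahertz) 3.263e-09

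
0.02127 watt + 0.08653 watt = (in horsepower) 0.0001446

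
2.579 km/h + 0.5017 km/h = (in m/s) 0.8558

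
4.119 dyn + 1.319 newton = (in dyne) 1.319e+05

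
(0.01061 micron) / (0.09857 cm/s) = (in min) 1.794e-07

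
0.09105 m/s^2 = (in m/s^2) 0.09105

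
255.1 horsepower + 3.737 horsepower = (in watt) 1.93e+05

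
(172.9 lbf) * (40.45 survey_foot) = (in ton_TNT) 2.266e-06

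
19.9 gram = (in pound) 0.04387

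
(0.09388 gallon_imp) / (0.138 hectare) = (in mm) 0.0003093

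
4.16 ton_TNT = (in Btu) 1.65e+07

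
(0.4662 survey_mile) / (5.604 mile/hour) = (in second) 299.5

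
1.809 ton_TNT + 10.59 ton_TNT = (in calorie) 1.24e+10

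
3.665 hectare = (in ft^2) 3.945e+05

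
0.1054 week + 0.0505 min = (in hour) 17.71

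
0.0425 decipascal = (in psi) 6.164e-07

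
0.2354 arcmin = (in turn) 1.09e-05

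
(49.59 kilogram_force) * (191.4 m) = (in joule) 9.308e+04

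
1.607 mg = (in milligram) 1.607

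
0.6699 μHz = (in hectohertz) 6.699e-09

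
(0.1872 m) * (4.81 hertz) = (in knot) 1.75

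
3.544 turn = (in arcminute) 7.655e+04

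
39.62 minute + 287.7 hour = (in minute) 1.73e+04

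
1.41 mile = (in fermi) 2.269e+18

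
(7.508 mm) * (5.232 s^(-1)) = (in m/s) 0.03928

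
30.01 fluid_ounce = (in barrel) 0.005582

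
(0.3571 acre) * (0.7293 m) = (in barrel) 6629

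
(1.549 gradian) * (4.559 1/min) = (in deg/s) 0.1059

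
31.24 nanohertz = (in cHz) 3.124e-06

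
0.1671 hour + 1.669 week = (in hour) 280.6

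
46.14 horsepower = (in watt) 3.441e+04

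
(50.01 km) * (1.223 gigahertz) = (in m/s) 6.116e+13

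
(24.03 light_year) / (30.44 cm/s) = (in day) 8.644e+12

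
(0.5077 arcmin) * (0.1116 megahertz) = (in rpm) 157.4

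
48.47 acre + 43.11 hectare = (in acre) 155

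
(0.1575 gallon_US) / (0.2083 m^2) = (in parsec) 9.276e-20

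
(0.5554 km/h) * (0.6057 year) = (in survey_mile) 1831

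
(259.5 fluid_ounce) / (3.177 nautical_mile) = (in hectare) 1.304e-10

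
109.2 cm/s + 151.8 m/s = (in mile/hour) 342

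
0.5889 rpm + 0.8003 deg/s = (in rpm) 0.7223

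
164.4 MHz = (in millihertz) 1.644e+11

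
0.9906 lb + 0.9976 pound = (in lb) 1.988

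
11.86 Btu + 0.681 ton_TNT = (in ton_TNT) 0.681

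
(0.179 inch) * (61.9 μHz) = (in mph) 6.296e-07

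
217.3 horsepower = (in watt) 1.62e+05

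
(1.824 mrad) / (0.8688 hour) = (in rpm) 5.569e-06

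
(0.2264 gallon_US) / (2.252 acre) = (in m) 9.404e-08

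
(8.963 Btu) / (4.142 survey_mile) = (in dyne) 1.419e+05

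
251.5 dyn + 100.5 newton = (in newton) 100.5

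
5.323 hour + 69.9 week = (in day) 489.5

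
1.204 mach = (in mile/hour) 917.1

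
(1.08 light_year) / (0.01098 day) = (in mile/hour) 2.409e+13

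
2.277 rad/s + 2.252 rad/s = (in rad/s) 4.529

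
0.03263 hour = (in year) 3.725e-06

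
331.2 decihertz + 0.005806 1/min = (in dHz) 331.2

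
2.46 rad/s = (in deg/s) 140.9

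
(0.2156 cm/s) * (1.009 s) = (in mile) 1.352e-06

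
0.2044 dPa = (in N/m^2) 0.02044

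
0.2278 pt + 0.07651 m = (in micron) 7.659e+04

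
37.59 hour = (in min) 2255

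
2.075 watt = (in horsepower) 0.002783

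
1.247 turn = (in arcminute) 2.694e+04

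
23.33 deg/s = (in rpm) 3.888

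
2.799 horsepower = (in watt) 2087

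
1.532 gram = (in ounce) 0.05404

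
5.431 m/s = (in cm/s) 543.1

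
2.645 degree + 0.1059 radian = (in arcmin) 522.8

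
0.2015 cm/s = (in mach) 5.918e-06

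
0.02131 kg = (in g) 21.31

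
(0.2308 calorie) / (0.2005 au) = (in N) 3.219e-11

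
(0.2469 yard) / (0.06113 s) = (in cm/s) 369.3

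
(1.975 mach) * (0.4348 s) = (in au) 1.955e-09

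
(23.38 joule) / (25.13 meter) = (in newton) 0.9304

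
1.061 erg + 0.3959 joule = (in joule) 0.3959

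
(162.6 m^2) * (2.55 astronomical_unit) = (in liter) 6.203e+16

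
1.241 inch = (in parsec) 1.022e-18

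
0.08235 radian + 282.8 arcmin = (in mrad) 164.6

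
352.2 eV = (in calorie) 1.349e-17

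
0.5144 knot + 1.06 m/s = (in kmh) 4.769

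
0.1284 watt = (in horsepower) 0.0001722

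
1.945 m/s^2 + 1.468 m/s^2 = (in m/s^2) 3.413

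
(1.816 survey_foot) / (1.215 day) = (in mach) 1.549e-08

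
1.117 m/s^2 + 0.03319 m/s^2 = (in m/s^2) 1.15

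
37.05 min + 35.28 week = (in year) 0.6767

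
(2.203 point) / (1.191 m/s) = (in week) 1.079e-09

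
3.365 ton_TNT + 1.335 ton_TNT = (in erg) 1.966e+17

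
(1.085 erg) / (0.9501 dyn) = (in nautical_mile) 6.166e-06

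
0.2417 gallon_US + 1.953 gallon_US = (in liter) 8.308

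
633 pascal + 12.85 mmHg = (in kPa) 2.346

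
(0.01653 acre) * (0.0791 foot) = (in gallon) 426.1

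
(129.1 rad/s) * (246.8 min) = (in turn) 3.043e+05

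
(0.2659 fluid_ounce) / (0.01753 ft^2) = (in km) 4.828e-06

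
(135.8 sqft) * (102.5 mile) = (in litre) 2.081e+09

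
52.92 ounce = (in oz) 52.92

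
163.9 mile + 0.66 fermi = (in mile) 163.9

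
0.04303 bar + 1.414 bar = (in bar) 1.457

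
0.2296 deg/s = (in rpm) 0.03827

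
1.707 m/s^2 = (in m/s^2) 1.707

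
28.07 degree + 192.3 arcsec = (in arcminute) 1687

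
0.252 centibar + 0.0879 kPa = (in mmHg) 2.549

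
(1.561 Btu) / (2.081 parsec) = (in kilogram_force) 2.615e-15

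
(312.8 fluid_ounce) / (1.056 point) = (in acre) 0.006136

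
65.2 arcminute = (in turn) 0.003019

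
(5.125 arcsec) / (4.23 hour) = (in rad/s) 1.632e-09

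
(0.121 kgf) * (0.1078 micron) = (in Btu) 1.212e-10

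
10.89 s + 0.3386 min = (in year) 9.895e-07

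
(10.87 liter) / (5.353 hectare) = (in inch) 7.995e-06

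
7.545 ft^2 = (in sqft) 7.545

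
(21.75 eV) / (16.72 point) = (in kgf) 6.024e-17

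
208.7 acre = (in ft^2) 9.091e+06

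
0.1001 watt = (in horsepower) 0.0001342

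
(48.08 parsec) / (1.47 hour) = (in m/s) 2.803e+14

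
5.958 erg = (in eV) 3.719e+12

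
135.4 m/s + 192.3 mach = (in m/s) 6.561e+04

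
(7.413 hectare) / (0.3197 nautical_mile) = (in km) 0.1252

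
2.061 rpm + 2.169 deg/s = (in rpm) 2.422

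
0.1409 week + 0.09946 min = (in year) 0.002702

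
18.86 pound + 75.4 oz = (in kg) 10.69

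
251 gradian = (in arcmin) 1.355e+04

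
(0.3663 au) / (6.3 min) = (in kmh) 5.219e+08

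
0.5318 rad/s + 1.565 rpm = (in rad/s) 0.6957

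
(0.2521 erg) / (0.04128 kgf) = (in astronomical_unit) 4.163e-19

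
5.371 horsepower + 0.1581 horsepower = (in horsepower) 5.529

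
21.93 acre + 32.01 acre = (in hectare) 21.83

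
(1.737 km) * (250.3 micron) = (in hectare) 4.348e-05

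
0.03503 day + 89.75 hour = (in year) 0.01034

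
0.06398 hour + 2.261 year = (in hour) 1.981e+04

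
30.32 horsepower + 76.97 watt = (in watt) 2.269e+04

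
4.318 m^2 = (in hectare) 0.0004318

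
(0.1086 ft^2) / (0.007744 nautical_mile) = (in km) 7.035e-07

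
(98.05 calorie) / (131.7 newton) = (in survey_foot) 10.22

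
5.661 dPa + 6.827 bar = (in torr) 5121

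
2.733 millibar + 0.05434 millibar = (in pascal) 278.7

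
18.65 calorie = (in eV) 4.87e+20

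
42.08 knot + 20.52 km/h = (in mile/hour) 61.18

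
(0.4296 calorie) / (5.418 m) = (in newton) 0.3318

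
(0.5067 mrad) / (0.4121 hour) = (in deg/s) 1.957e-05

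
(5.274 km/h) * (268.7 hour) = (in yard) 1.55e+06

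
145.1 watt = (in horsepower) 0.1946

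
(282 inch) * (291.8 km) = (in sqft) 2.25e+07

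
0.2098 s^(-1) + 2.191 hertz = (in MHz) 2.401e-06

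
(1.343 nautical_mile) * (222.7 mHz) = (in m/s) 553.9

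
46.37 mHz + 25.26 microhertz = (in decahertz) 0.00464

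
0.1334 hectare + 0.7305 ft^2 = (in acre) 0.3297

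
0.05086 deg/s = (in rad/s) 0.0008877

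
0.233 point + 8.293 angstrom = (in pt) 0.233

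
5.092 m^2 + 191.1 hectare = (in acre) 472.2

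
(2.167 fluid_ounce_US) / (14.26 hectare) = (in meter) 4.494e-10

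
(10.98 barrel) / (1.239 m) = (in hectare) 0.0001409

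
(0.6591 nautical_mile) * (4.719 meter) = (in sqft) 6.2e+04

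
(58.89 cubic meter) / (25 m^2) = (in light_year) 2.49e-16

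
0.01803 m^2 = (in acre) 4.455e-06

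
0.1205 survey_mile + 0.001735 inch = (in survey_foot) 636.2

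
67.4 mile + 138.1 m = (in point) 3.079e+08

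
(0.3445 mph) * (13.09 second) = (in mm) 2016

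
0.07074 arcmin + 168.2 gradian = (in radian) 2.642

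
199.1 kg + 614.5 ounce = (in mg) 2.165e+08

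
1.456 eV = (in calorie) 5.575e-20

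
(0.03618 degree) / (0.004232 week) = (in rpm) 2.356e-06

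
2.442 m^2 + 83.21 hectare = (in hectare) 83.21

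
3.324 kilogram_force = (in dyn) 3.26e+06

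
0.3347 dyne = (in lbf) 7.524e-07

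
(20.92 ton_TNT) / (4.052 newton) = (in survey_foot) 7.087e+10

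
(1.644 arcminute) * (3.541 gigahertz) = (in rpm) 1.617e+07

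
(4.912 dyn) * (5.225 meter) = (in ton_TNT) 6.134e-14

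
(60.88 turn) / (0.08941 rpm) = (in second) 4.085e+04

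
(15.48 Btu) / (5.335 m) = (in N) 3061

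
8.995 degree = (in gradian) 9.994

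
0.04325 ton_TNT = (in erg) 1.81e+15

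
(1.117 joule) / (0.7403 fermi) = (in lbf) 3.392e+14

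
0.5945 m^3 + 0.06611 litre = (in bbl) 3.74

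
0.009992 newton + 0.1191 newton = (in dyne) 1.291e+04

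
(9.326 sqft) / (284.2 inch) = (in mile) 7.458e-05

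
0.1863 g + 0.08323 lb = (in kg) 0.03794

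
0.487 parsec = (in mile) 9.338e+12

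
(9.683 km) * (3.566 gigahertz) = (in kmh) 1.243e+14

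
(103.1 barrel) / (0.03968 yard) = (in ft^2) 4863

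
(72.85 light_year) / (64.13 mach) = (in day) 3.653e+08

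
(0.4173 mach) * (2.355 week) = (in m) 2.024e+08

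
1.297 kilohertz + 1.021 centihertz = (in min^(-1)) 7.782e+04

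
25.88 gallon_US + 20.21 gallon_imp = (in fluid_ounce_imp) 6682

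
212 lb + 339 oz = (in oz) 3731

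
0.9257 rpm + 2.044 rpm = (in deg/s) 17.82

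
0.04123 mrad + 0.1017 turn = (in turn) 0.1017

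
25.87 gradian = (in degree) 23.28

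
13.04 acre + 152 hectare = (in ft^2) 1.693e+07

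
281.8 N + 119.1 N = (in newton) 400.9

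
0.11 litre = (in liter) 0.11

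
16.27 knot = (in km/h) 30.13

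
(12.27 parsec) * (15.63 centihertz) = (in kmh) 2.13e+17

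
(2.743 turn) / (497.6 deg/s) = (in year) 6.293e-08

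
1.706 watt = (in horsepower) 0.002288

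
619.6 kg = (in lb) 1366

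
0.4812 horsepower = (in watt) 358.8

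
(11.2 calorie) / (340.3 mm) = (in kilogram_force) 14.04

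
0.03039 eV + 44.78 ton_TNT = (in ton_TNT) 44.78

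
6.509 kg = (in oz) 229.6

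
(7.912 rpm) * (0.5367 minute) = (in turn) 4.246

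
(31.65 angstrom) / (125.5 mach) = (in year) 2.349e-21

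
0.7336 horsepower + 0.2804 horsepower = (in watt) 756.1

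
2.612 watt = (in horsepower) 0.003503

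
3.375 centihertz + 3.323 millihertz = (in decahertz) 0.003707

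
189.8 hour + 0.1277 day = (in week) 1.148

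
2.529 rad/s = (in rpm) 24.15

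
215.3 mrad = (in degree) 12.34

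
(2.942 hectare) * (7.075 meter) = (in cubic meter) 2.081e+05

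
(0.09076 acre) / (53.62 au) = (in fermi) 4.579e+04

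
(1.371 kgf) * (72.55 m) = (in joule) 975.4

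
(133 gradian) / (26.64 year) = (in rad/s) 2.487e-09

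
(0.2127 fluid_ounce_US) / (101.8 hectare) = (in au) 4.13e-23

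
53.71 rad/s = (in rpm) 512.9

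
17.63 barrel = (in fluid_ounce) 9.478e+04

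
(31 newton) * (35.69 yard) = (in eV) 6.314e+21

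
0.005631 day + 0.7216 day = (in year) 0.001992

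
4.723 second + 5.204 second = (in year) 3.148e-07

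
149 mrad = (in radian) 0.149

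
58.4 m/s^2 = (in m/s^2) 58.4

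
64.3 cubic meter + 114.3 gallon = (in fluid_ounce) 2.189e+06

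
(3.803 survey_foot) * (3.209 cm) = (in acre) 9.192e-06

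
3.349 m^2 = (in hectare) 0.0003349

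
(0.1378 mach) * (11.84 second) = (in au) 3.714e-09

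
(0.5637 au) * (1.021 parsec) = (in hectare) 2.657e+23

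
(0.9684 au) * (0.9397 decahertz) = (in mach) 3.998e+09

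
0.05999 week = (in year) 0.00115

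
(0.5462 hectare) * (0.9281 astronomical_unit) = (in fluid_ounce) 2.564e+19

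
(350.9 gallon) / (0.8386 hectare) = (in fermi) 1.584e+11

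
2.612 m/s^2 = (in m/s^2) 2.612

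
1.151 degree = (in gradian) 1.279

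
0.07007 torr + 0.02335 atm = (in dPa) 2.375e+04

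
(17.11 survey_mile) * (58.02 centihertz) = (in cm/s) 1.598e+06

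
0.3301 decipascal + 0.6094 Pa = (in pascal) 0.6424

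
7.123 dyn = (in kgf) 7.263e-06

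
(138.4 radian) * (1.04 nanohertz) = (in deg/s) 8.247e-06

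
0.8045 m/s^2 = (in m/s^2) 0.8045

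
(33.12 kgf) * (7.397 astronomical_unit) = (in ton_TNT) 8.59e+04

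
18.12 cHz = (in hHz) 0.001812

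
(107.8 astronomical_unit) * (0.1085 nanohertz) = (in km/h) 6299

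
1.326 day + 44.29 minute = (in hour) 32.56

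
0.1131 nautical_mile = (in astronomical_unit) 1.4e-09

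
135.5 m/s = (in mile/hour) 303.1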